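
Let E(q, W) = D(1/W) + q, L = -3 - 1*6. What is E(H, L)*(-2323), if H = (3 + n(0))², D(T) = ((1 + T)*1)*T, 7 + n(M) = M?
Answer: -2992024/81 ≈ -36939.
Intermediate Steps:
n(M) = -7 + M
L = -9 (L = -3 - 6 = -9)
D(T) = T*(1 + T) (D(T) = (1 + T)*T = T*(1 + T))
H = 16 (H = (3 + (-7 + 0))² = (3 - 7)² = (-4)² = 16)
E(q, W) = q + (1 + 1/W)/W (E(q, W) = (1 + 1/W)/W + q = q + (1 + 1/W)/W)
E(H, L)*(-2323) = (16 + 1/(-9) + (-9)⁻²)*(-2323) = (16 - ⅑ + 1/81)*(-2323) = (1288/81)*(-2323) = -2992024/81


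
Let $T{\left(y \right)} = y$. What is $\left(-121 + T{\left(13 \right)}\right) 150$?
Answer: $-16200$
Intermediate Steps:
$\left(-121 + T{\left(13 \right)}\right) 150 = \left(-121 + 13\right) 150 = \left(-108\right) 150 = -16200$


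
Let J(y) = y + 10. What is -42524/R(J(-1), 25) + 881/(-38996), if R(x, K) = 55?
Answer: -1658314359/2144780 ≈ -773.19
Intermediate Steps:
J(y) = 10 + y
-42524/R(J(-1), 25) + 881/(-38996) = -42524/55 + 881/(-38996) = -42524*1/55 + 881*(-1/38996) = -42524/55 - 881/38996 = -1658314359/2144780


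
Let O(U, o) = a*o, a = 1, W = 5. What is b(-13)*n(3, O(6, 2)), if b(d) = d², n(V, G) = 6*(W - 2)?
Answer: 3042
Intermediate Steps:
O(U, o) = o (O(U, o) = 1*o = o)
n(V, G) = 18 (n(V, G) = 6*(5 - 2) = 6*3 = 18)
b(-13)*n(3, O(6, 2)) = (-13)²*18 = 169*18 = 3042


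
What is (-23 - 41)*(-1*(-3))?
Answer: -192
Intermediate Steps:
(-23 - 41)*(-1*(-3)) = -64*3 = -192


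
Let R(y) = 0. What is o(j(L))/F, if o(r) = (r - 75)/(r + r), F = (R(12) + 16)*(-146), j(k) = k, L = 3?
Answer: 3/584 ≈ 0.0051370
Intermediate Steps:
F = -2336 (F = (0 + 16)*(-146) = 16*(-146) = -2336)
o(r) = (-75 + r)/(2*r) (o(r) = (-75 + r)/((2*r)) = (-75 + r)*(1/(2*r)) = (-75 + r)/(2*r))
o(j(L))/F = ((1/2)*(-75 + 3)/3)/(-2336) = ((1/2)*(1/3)*(-72))*(-1/2336) = -12*(-1/2336) = 3/584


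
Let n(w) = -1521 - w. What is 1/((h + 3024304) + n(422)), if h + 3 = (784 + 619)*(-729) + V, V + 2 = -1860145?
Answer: 1/139424 ≈ 7.1724e-6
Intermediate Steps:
V = -1860147 (V = -2 - 1860145 = -1860147)
h = -2882937 (h = -3 + ((784 + 619)*(-729) - 1860147) = -3 + (1403*(-729) - 1860147) = -3 + (-1022787 - 1860147) = -3 - 2882934 = -2882937)
1/((h + 3024304) + n(422)) = 1/((-2882937 + 3024304) + (-1521 - 1*422)) = 1/(141367 + (-1521 - 422)) = 1/(141367 - 1943) = 1/139424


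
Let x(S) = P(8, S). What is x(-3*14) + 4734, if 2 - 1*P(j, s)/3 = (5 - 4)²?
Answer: 4737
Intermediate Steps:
P(j, s) = 3 (P(j, s) = 6 - 3*(5 - 4)² = 6 - 3*1² = 6 - 3*1 = 6 - 3 = 3)
x(S) = 3
x(-3*14) + 4734 = 3 + 4734 = 4737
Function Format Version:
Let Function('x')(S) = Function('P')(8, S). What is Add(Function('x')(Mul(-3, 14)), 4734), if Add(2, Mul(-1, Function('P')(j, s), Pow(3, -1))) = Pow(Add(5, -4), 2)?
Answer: 4737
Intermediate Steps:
Function('P')(j, s) = 3 (Function('P')(j, s) = Add(6, Mul(-3, Pow(Add(5, -4), 2))) = Add(6, Mul(-3, Pow(1, 2))) = Add(6, Mul(-3, 1)) = Add(6, -3) = 3)
Function('x')(S) = 3
Add(Function('x')(Mul(-3, 14)), 4734) = Add(3, 4734) = 4737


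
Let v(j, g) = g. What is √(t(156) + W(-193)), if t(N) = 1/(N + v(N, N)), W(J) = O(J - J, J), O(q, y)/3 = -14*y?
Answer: √197267694/156 ≈ 90.033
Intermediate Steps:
O(q, y) = -42*y (O(q, y) = 3*(-14*y) = -42*y)
W(J) = -42*J
t(N) = 1/(2*N) (t(N) = 1/(N + N) = 1/(2*N))
√(t(156) + W(-193)) = √((½)/156 - 42*(-193)) = √((½)*(1/156) + 8106) = √(1/312 + 8106) = √(2529073/312) = √197267694/156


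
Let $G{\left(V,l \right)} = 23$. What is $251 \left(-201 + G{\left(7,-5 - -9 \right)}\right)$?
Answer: $-44678$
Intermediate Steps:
$251 \left(-201 + G{\left(7,-5 - -9 \right)}\right) = 251 \left(-201 + 23\right) = 251 \left(-178\right) = -44678$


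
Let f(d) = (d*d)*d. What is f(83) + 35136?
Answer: 606923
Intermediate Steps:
f(d) = d³ (f(d) = d²*d = d³)
f(83) + 35136 = 83³ + 35136 = 571787 + 35136 = 606923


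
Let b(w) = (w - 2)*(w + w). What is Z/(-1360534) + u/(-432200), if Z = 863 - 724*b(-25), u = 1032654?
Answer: -245725396459/147005698700 ≈ -1.6715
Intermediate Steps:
b(w) = 2*w*(-2 + w) (b(w) = (-2 + w)*(2*w) = 2*w*(-2 + w))
Z = -976537 (Z = 863 - 1448*(-25)*(-2 - 25) = 863 - 1448*(-25)*(-27) = 863 - 724*1350 = 863 - 977400 = -976537)
Z/(-1360534) + u/(-432200) = -976537/(-1360534) + 1032654/(-432200) = -976537*(-1/1360534) + 1032654*(-1/432200) = 976537/1360534 - 516327/216100 = -245725396459/147005698700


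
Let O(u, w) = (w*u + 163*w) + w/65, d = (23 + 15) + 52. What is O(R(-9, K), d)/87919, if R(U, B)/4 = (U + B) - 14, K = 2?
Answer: 92448/1142947 ≈ 0.080886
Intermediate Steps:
R(U, B) = -56 + 4*B + 4*U (R(U, B) = 4*((U + B) - 14) = 4*((B + U) - 14) = 4*(-14 + B + U) = -56 + 4*B + 4*U)
d = 90 (d = 38 + 52 = 90)
O(u, w) = 10596*w/65 + u*w (O(u, w) = (u*w + 163*w) + w*(1/65) = (163*w + u*w) + w/65 = 10596*w/65 + u*w)
O(R(-9, K), d)/87919 = ((1/65)*90*(10596 + 65*(-56 + 4*2 + 4*(-9))))/87919 = ((1/65)*90*(10596 + 65*(-56 + 8 - 36)))*(1/87919) = ((1/65)*90*(10596 + 65*(-84)))*(1/87919) = ((1/65)*90*(10596 - 5460))*(1/87919) = ((1/65)*90*5136)*(1/87919) = (92448/13)*(1/87919) = 92448/1142947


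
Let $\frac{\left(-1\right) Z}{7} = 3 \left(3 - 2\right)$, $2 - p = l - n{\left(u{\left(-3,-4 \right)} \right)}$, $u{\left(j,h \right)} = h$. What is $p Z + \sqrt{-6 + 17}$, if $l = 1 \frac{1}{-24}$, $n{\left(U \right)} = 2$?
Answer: $- \frac{679}{8} + \sqrt{11} \approx -81.558$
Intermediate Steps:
$l = - \frac{1}{24}$ ($l = 1 \left(- \frac{1}{24}\right) = - \frac{1}{24} \approx -0.041667$)
$p = \frac{97}{24}$ ($p = 2 - \left(- \frac{1}{24} - 2\right) = 2 - - \frac{49}{24} = 2 + \frac{49}{24} = \frac{97}{24} \approx 4.0417$)
$Z = -21$ ($Z = - 7 \cdot 3 \left(3 - 2\right) = - 7 \cdot 3 \cdot 1 = \left(-7\right) 3 = -21$)
$p Z + \sqrt{-6 + 17} = \frac{97}{24} \left(-21\right) + \sqrt{-6 + 17} = - \frac{679}{8} + \sqrt{11}$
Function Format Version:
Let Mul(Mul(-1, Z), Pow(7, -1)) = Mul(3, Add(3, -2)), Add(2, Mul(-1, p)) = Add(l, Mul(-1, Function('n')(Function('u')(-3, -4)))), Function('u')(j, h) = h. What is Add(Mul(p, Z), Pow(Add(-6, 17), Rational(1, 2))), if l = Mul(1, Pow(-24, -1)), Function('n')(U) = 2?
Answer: Add(Rational(-679, 8), Pow(11, Rational(1, 2))) ≈ -81.558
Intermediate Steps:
l = Rational(-1, 24) (l = Mul(1, Rational(-1, 24)) = Rational(-1, 24) ≈ -0.041667)
p = Rational(97, 24) (p = Add(2, Mul(-1, Add(Rational(-1, 24), Mul(-1, 2)))) = Add(2, Mul(-1, Add(Rational(-1, 24), -2))) = Add(2, Mul(-1, Rational(-49, 24))) = Add(2, Rational(49, 24)) = Rational(97, 24) ≈ 4.0417)
Z = -21 (Z = Mul(-7, Mul(3, Add(3, -2))) = Mul(-7, Mul(3, 1)) = Mul(-7, 3) = -21)
Add(Mul(p, Z), Pow(Add(-6, 17), Rational(1, 2))) = Add(Mul(Rational(97, 24), -21), Pow(Add(-6, 17), Rational(1, 2))) = Add(Rational(-679, 8), Pow(11, Rational(1, 2)))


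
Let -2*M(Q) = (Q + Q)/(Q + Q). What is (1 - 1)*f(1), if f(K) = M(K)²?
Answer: 0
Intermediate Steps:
M(Q) = -½ (M(Q) = -(Q + Q)/(2*(Q + Q)) = -2*Q/(2*(2*Q)) = -2*Q*1/(2*Q)/2 = -½*1 = -½)
f(K) = ¼ (f(K) = (-½)² = ¼)
(1 - 1)*f(1) = (1 - 1)*(¼) = 0*(¼) = 0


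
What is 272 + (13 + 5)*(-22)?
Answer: -124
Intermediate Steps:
272 + (13 + 5)*(-22) = 272 + 18*(-22) = 272 - 396 = -124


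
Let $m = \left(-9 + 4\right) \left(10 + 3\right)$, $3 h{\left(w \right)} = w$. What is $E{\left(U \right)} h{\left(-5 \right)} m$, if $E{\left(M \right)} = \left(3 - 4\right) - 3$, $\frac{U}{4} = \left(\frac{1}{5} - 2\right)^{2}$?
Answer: $- \frac{1300}{3} \approx -433.33$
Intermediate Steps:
$h{\left(w \right)} = \frac{w}{3}$
$U = \frac{324}{25}$ ($U = 4 \left(\frac{1}{5} - 2\right)^{2} = 4 \left(- \frac{9}{5}\right)^{2} = 4 \cdot \frac{81}{25} = \frac{324}{25} \approx 12.96$)
$E{\left(M \right)} = -4$ ($E{\left(M \right)} = -1 - 3 = -4$)
$m = -65$ ($m = \left(-5\right) 13 = -65$)
$E{\left(U \right)} h{\left(-5 \right)} m = - 4 \cdot \frac{1}{3} \left(-5\right) \left(-65\right) = \left(-4\right) \left(- \frac{5}{3}\right) \left(-65\right) = \frac{20}{3} \left(-65\right) = - \frac{1300}{3}$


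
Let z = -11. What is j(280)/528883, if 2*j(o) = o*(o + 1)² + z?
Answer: 22109069/1057766 ≈ 20.902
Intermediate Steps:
j(o) = -11/2 + o*(1 + o)²/2 (j(o) = (o*(o + 1)² - 11)/2 = (o*(1 + o)² - 11)/2 = (-11 + o*(1 + o)²)/2 = -11/2 + o*(1 + o)²/2)
j(280)/528883 = (-11/2 + (½)*280*(1 + 280)²)/528883 = (-11/2 + (½)*280*281²)*(1/528883) = (-11/2 + (½)*280*78961)*(1/528883) = (-11/2 + 11054540)*(1/528883) = (22109069/2)*(1/528883) = 22109069/1057766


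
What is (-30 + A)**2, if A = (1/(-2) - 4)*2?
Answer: 1521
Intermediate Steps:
A = -9 (A = (-1/2 - 4)*2 = -9/2*2 = -9)
(-30 + A)**2 = (-30 - 9)**2 = (-39)**2 = 1521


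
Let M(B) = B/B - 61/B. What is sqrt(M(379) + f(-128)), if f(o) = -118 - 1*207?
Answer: I*sqrt(46562803)/379 ≈ 18.004*I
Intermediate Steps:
f(o) = -325 (f(o) = -118 - 207 = -325)
M(B) = 1 - 61/B
sqrt(M(379) + f(-128)) = sqrt((-61 + 379)/379 - 325) = sqrt((1/379)*318 - 325) = sqrt(318/379 - 325) = sqrt(-122857/379) = I*sqrt(46562803)/379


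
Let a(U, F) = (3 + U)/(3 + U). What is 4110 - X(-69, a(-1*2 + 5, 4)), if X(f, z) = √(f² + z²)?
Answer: 4110 - √4762 ≈ 4041.0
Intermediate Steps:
a(U, F) = 1
4110 - X(-69, a(-1*2 + 5, 4)) = 4110 - √((-69)² + 1²) = 4110 - √(4761 + 1) = 4110 - √4762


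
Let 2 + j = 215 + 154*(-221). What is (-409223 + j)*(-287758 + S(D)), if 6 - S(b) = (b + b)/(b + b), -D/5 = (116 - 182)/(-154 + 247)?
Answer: 127487240132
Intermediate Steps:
j = -33821 (j = -2 + (215 + 154*(-221)) = -2 + (215 - 34034) = -2 - 33819 = -33821)
D = 110/31 (D = -5*(116 - 182)/(-154 + 247) = -(-330)/93 = -5*(-22/31) = 110/31 ≈ 3.5484)
S(b) = 5 (S(b) = 6 - (b + b)/(b + b) = 6 - 2*b/(2*b) = 6 - 2*b*1/(2*b) = 6 - 1*1 = 6 - 1 = 5)
(-409223 + j)*(-287758 + S(D)) = (-409223 - 33821)*(-287758 + 5) = -443044*(-287753) = 127487240132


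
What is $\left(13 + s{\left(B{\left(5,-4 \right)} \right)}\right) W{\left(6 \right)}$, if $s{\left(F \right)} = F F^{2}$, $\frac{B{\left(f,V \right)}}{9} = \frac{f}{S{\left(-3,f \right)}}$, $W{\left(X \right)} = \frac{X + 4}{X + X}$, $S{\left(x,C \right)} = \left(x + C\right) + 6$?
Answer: $\frac{488905}{3072} \approx 159.15$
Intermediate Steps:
$S{\left(x,C \right)} = 6 + C + x$ ($S{\left(x,C \right)} = \left(C + x\right) + 6 = 6 + C + x$)
$W{\left(X \right)} = \frac{4 + X}{2 X}$
$B{\left(f,V \right)} = \frac{9 f}{3 + f}$ ($B{\left(f,V \right)} = 9 \frac{f}{6 + f - 3} = 9 \frac{f}{3 + f} = \frac{9 f}{3 + f}$)
$s{\left(F \right)} = F^{3}$
$\left(13 + s{\left(B{\left(5,-4 \right)} \right)}\right) W{\left(6 \right)} = \left(13 + \left(9 \cdot 5 \frac{1}{3 + 5}\right)^{3}\right) \frac{4 + 6}{2 \cdot 6} = \left(13 + \left(9 \cdot 5 \cdot \frac{1}{8}\right)^{3}\right) \frac{1}{2} \cdot \frac{1}{6} \cdot 10 = \left(13 + \left(9 \cdot 5 \cdot \frac{1}{8}\right)^{3}\right) \frac{5}{6} = \left(13 + \left(\frac{45}{8}\right)^{3}\right) \frac{5}{6} = \left(13 + \frac{91125}{512}\right) \frac{5}{6} = \frac{97781}{512} \cdot \frac{5}{6} = \frac{488905}{3072}$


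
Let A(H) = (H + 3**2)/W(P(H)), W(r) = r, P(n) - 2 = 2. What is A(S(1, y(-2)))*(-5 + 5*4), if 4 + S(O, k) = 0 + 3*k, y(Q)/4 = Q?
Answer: -285/4 ≈ -71.250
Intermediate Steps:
P(n) = 4 (P(n) = 2 + 2 = 4)
y(Q) = 4*Q
S(O, k) = -4 + 3*k (S(O, k) = -4 + (0 + 3*k) = -4 + 3*k)
A(H) = 9/4 + H/4 (A(H) = (H + 3**2)/4 = (H + 9)*(1/4) = (9 + H)*(1/4) = 9/4 + H/4)
A(S(1, y(-2)))*(-5 + 5*4) = (9/4 + (-4 + 3*(4*(-2)))/4)*(-5 + 5*4) = (9/4 + (-4 + 3*(-8))/4)*(-5 + 20) = (9/4 + (-4 - 24)/4)*15 = (9/4 + (1/4)*(-28))*15 = (9/4 - 7)*15 = -19/4*15 = -285/4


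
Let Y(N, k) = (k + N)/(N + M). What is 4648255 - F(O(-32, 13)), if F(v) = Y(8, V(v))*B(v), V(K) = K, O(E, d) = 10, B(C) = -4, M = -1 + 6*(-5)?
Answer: 106909793/23 ≈ 4.6482e+6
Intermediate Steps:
M = -31 (M = -1 - 30 = -31)
Y(N, k) = (N + k)/(-31 + N) (Y(N, k) = (k + N)/(N - 31) = (N + k)/(-31 + N))
F(v) = 32/23 + 4*v/23 (F(v) = ((8 + v)/(-31 + 8))*(-4) = ((8 + v)/(-23))*(-4) = -(8 + v)/23*(-4) = (-8/23 - v/23)*(-4) = 32/23 + 4*v/23)
4648255 - F(O(-32, 13)) = 4648255 - (32/23 + (4/23)*10) = 4648255 - (32/23 + 40/23) = 4648255 - 1*72/23 = 4648255 - 72/23 = 106909793/23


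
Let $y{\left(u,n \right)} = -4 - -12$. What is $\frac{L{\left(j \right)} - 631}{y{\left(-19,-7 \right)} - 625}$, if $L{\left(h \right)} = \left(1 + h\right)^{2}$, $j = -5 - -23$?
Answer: $\frac{270}{617} \approx 0.4376$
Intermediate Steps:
$y{\left(u,n \right)} = 8$ ($y{\left(u,n \right)} = -4 + 12 = 8$)
$j = 18$ ($j = -5 + 23 = 18$)
$\frac{L{\left(j \right)} - 631}{y{\left(-19,-7 \right)} - 625} = \frac{\left(1 + 18\right)^{2} - 631}{8 - 625} = \frac{19^{2} - 631}{-617} = \left(361 - 631\right) \left(- \frac{1}{617}\right) = \left(-270\right) \left(- \frac{1}{617}\right) = \frac{270}{617}$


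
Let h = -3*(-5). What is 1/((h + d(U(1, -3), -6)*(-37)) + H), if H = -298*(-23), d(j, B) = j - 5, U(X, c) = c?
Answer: 1/7165 ≈ 0.00013957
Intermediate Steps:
h = 15
d(j, B) = -5 + j
H = 6854
1/((h + d(U(1, -3), -6)*(-37)) + H) = 1/((15 + (-5 - 3)*(-37)) + 6854) = 1/((15 - 8*(-37)) + 6854) = 1/((15 + 296) + 6854) = 1/(311 + 6854) = 1/7165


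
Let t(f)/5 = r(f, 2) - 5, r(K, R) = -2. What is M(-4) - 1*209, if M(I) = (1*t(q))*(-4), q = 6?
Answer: -69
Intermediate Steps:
t(f) = -35 (t(f) = 5*(-2 - 5) = 5*(-7) = -35)
M(I) = 140 (M(I) = (1*(-35))*(-4) = -35*(-4) = 140)
M(-4) - 1*209 = 140 - 1*209 = 140 - 209 = -69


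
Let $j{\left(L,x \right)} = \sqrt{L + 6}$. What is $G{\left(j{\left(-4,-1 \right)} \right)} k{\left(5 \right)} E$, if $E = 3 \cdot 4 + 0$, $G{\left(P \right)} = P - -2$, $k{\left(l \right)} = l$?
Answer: $120 + 60 \sqrt{2} \approx 204.85$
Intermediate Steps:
$j{\left(L,x \right)} = \sqrt{6 + L}$
$G{\left(P \right)} = 2 + P$ ($G{\left(P \right)} = P + 2 = 2 + P$)
$E = 12$ ($E = 12 + 0 = 12$)
$G{\left(j{\left(-4,-1 \right)} \right)} k{\left(5 \right)} E = \left(2 + \sqrt{6 - 4}\right) 5 \cdot 12 = \left(2 + \sqrt{2}\right) 5 \cdot 12 = \left(10 + 5 \sqrt{2}\right) 12 = 120 + 60 \sqrt{2}$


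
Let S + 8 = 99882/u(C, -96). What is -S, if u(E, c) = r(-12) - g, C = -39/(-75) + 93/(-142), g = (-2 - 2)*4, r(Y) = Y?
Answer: -49925/2 ≈ -24963.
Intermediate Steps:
g = -16 (g = -4*4 = -16)
C = -479/3550 (C = -39*(-1/75) + 93*(-1/142) = 13/25 - 93/142 = -479/3550 ≈ -0.13493)
u(E, c) = 4 (u(E, c) = -12 - 1*(-16) = -12 + 16 = 4)
S = 49925/2 (S = -8 + 99882/4 = -8 + 99882*(¼) = -8 + 49941/2 = 49925/2 ≈ 24963.)
-S = -1*49925/2 = -49925/2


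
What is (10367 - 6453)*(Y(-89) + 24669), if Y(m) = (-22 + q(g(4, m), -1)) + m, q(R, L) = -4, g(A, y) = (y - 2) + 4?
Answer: 96104356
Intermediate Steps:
g(A, y) = 2 + y (g(A, y) = (-2 + y) + 4 = 2 + y)
Y(m) = -26 + m (Y(m) = (-22 - 4) + m = -26 + m)
(10367 - 6453)*(Y(-89) + 24669) = (10367 - 6453)*((-26 - 89) + 24669) = 3914*(-115 + 24669) = 3914*24554 = 96104356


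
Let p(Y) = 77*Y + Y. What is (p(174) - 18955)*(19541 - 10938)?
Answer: -46309949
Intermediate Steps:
p(Y) = 78*Y
(p(174) - 18955)*(19541 - 10938) = (78*174 - 18955)*(19541 - 10938) = (13572 - 18955)*8603 = -5383*8603 = -46309949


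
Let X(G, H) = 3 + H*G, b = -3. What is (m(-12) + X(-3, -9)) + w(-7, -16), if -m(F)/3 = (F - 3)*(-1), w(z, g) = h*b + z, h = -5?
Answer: -7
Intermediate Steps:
w(z, g) = 15 + z (w(z, g) = -5*(-3) + z = 15 + z)
m(F) = -9 + 3*F (m(F) = -3*(F - 3)*(-1) = -3*(-3 + F)*(-1) = -3*(3 - F) = -9 + 3*F)
X(G, H) = 3 + G*H
(m(-12) + X(-3, -9)) + w(-7, -16) = ((-9 + 3*(-12)) + (3 - 3*(-9))) + (15 - 7) = ((-9 - 36) + (3 + 27)) + 8 = (-45 + 30) + 8 = -15 + 8 = -7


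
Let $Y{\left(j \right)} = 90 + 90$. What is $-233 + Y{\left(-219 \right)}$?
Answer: $-53$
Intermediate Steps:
$Y{\left(j \right)} = 180$
$-233 + Y{\left(-219 \right)} = -233 + 180 = -53$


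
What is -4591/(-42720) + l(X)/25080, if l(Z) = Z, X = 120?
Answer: 1002239/8928480 ≈ 0.11225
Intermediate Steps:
-4591/(-42720) + l(X)/25080 = -4591/(-42720) + 120/25080 = -4591*(-1/42720) + 120*(1/25080) = 4591/42720 + 1/209 = 1002239/8928480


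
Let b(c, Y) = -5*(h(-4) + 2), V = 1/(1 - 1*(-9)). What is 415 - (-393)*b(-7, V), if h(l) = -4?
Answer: 4345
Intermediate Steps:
V = 1/10 (V = 1/(1 + 9) = 1/10 ≈ 0.10000)
b(c, Y) = 10 (b(c, Y) = -5*(-4 + 2) = -5*(-2) = 10)
415 - (-393)*b(-7, V) = 415 - (-393)*10 = 415 - 393*(-10) = 415 + 3930 = 4345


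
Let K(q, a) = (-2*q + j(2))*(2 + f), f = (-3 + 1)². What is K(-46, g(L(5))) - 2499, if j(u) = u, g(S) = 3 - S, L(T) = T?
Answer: -1935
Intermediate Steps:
f = 4 (f = (-2)² = 4)
K(q, a) = 12 - 12*q (K(q, a) = (-2*q + 2)*(2 + 4) = (2 - 2*q)*6 = 12 - 12*q)
K(-46, g(L(5))) - 2499 = (12 - 12*(-46)) - 2499 = (12 + 552) - 2499 = 564 - 2499 = -1935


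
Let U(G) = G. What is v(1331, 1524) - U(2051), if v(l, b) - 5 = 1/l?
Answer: -2723225/1331 ≈ -2046.0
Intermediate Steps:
v(l, b) = 5 + 1/l
v(1331, 1524) - U(2051) = (5 + 1/1331) - 1*2051 = (5 + 1/1331) - 2051 = 6656/1331 - 2051 = -2723225/1331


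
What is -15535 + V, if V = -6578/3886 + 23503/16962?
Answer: -511999695499/32957166 ≈ -15535.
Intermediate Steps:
V = -10121689/32957166 (V = -6578*1/3886 + 23503*(1/16962) = -3289/1943 + 23503/16962 = -10121689/32957166 ≈ -0.30712)
-15535 + V = -15535 - 10121689/32957166 = -511999695499/32957166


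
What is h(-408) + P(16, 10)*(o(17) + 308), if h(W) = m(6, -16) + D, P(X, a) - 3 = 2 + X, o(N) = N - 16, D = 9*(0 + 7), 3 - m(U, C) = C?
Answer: 6571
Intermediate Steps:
m(U, C) = 3 - C
D = 63 (D = 9*7 = 63)
o(N) = -16 + N
P(X, a) = 5 + X (P(X, a) = 3 + (2 + X) = 5 + X)
h(W) = 82 (h(W) = (3 - 1*(-16)) + 63 = (3 + 16) + 63 = 19 + 63 = 82)
h(-408) + P(16, 10)*(o(17) + 308) = 82 + (5 + 16)*((-16 + 17) + 308) = 82 + 21*(1 + 308) = 82 + 21*309 = 82 + 6489 = 6571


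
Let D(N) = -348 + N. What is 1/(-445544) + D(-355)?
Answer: -313217433/445544 ≈ -703.00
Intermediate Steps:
1/(-445544) + D(-355) = 1/(-445544) + (-348 - 355) = -1/445544 - 703 = -313217433/445544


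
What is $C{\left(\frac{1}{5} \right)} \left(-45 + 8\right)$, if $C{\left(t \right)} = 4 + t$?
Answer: $- \frac{777}{5} \approx -155.4$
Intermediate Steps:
$C{\left(\frac{1}{5} \right)} \left(-45 + 8\right) = \left(4 + \frac{1}{5}\right) \left(-45 + 8\right) = \left(4 + \frac{1}{5}\right) \left(-37\right) = \frac{21}{5} \left(-37\right) = - \frac{777}{5}$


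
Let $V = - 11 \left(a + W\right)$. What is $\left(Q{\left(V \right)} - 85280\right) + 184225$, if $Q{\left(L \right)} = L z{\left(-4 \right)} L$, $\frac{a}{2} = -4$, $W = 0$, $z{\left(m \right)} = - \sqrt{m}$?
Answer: $98945 - 15488 i \approx 98945.0 - 15488.0 i$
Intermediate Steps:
$a = -8$ ($a = 2 \left(-4\right) = -8$)
$V = 88$ ($V = - 11 \left(-8 + 0\right) = \left(-11\right) \left(-8\right) = 88$)
$Q{\left(L \right)} = - 2 i L^{2}$ ($Q{\left(L \right)} = L \left(- \sqrt{-4}\right) L = L \left(- 2 i\right) L = - 2 i L L = - 2 i L^{2}$)
$\left(Q{\left(V \right)} - 85280\right) + 184225 = \left(- 2 i 88^{2} - 85280\right) + 184225 = \left(\left(-2\right) i 7744 - 85280\right) + 184225 = \left(- 15488 i - 85280\right) + 184225 = \left(-85280 - 15488 i\right) + 184225 = 98945 - 15488 i$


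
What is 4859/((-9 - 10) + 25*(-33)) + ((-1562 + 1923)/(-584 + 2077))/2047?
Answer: -14849630205/2579408324 ≈ -5.7570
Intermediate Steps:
4859/((-9 - 10) + 25*(-33)) + ((-1562 + 1923)/(-584 + 2077))/2047 = 4859/(-19 - 825) + (361/1493)*(1/2047) = 4859/(-844) + (361*(1/1493))*(1/2047) = 4859*(-1/844) + (361/1493)*(1/2047) = -4859/844 + 361/3056171 = -14849630205/2579408324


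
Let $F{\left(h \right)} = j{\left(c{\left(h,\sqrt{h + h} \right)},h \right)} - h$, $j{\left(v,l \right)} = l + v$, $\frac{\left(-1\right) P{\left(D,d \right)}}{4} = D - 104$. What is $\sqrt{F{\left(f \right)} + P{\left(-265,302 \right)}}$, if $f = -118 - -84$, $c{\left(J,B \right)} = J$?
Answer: $\sqrt{1442} \approx 37.974$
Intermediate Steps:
$P{\left(D,d \right)} = 416 - 4 D$ ($P{\left(D,d \right)} = - 4 \left(D - 104\right) = - 4 \left(-104 + D\right) = 416 - 4 D$)
$f = -34$ ($f = -118 + 84 = -34$)
$F{\left(h \right)} = h$ ($F{\left(h \right)} = \left(h + h\right) - h = 2 h - h = h$)
$\sqrt{F{\left(f \right)} + P{\left(-265,302 \right)}} = \sqrt{-34 + \left(416 - -1060\right)} = \sqrt{-34 + \left(416 + 1060\right)} = \sqrt{-34 + 1476} = \sqrt{1442}$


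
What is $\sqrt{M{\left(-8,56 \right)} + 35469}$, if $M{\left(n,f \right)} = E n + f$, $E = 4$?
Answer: $\sqrt{35493} \approx 188.4$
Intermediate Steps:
$M{\left(n,f \right)} = f + 4 n$ ($M{\left(n,f \right)} = 4 n + f = f + 4 n$)
$\sqrt{M{\left(-8,56 \right)} + 35469} = \sqrt{\left(56 + 4 \left(-8\right)\right) + 35469} = \sqrt{\left(56 - 32\right) + 35469} = \sqrt{24 + 35469} = \sqrt{35493}$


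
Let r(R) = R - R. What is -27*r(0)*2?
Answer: 0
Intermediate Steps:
r(R) = 0
-27*r(0)*2 = -27*0*2 = 0*2 = 0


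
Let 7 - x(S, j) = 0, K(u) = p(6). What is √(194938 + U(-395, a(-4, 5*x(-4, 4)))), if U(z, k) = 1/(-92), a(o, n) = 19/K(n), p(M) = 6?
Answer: √412488785/46 ≈ 441.52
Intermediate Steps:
K(u) = 6
x(S, j) = 7 (x(S, j) = 7 - 1*0 = 7 + 0 = 7)
a(o, n) = 19/6
U(z, k) = -1/92
√(194938 + U(-395, a(-4, 5*x(-4, 4)))) = √(194938 - 1/92) = √(17934295/92) = √412488785/46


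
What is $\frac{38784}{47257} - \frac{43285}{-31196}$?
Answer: $\frac{295947719}{134020852} \approx 2.2082$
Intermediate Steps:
$\frac{38784}{47257} - \frac{43285}{-31196} = 38784 \cdot \frac{1}{47257} - - \frac{3935}{2836} = \frac{38784}{47257} + \frac{3935}{2836} = \frac{295947719}{134020852}$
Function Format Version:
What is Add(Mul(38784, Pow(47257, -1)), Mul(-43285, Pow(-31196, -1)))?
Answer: Rational(295947719, 134020852) ≈ 2.2082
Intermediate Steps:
Add(Mul(38784, Pow(47257, -1)), Mul(-43285, Pow(-31196, -1))) = Add(Mul(38784, Rational(1, 47257)), Mul(-43285, Rational(-1, 31196))) = Add(Rational(38784, 47257), Rational(3935, 2836)) = Rational(295947719, 134020852)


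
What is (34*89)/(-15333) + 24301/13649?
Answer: 331305359/209280117 ≈ 1.5831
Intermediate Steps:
(34*89)/(-15333) + 24301/13649 = 3026*(-1/15333) + 24301*(1/13649) = -3026/15333 + 24301/13649 = 331305359/209280117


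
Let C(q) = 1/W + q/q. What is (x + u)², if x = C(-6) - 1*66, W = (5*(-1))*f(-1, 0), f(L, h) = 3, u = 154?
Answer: 1779556/225 ≈ 7909.1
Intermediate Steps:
W = -15 (W = (5*(-1))*3 = -5*3 = -15)
C(q) = 14/15 (C(q) = 1/(-15) + q/q = 1*(-1/15) + 1 = -1/15 + 1 = 14/15)
x = -976/15 (x = 14/15 - 1*66 = 14/15 - 66 = -976/15 ≈ -65.067)
(x + u)² = (-976/15 + 154)² = (1334/15)² = 1779556/225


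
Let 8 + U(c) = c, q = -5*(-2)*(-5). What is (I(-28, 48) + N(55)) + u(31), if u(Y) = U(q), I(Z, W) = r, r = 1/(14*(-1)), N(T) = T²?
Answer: 41537/14 ≈ 2966.9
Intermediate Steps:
q = -50 (q = 10*(-5) = -50)
U(c) = -8 + c
r = -1/14 (r = 1/(-14) = -1/14 ≈ -0.071429)
I(Z, W) = -1/14
u(Y) = -58 (u(Y) = -8 - 50 = -58)
(I(-28, 48) + N(55)) + u(31) = (-1/14 + 55²) - 58 = (-1/14 + 3025) - 58 = 42349/14 - 58 = 41537/14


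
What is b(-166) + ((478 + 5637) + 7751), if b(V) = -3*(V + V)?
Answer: 14862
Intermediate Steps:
b(V) = -6*V
b(-166) + ((478 + 5637) + 7751) = -6*(-166) + ((478 + 5637) + 7751) = 996 + (6115 + 7751) = 996 + 13866 = 14862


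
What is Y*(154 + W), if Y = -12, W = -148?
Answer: -72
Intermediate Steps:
Y*(154 + W) = -12*(154 - 148) = -12*6 = -72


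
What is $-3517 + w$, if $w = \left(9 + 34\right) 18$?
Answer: $-2743$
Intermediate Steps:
$w = 774$ ($w = 43 \cdot 18 = 774$)
$-3517 + w = -3517 + 774 = -2743$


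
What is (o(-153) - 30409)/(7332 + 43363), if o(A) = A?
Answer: -30562/50695 ≈ -0.60286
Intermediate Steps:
(o(-153) - 30409)/(7332 + 43363) = (-153 - 30409)/(7332 + 43363) = -30562/50695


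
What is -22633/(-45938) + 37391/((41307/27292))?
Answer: 46879523352667/1897560966 ≈ 24705.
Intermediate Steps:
-22633/(-45938) + 37391/((41307/27292)) = -22633*(-1/45938) + 37391/((41307*(1/27292))) = 22633/45938 + 37391/(41307/27292) = 22633/45938 + 37391*(27292/41307) = 22633/45938 + 1020475172/41307 = 46879523352667/1897560966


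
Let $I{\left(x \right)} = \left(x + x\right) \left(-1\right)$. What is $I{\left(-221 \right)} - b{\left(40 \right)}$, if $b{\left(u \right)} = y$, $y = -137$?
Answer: $579$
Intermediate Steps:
$I{\left(x \right)} = - 2 x$ ($I{\left(x \right)} = 2 x \left(-1\right) = - 2 x$)
$b{\left(u \right)} = -137$
$I{\left(-221 \right)} - b{\left(40 \right)} = \left(-2\right) \left(-221\right) - -137 = 442 + 137 = 579$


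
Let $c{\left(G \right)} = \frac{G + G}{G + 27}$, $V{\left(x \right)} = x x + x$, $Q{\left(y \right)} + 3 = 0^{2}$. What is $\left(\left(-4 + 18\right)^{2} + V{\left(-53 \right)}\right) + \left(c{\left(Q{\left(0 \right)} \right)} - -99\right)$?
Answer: $\frac{12203}{4} \approx 3050.8$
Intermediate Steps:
$Q{\left(y \right)} = -3$ ($Q{\left(y \right)} = -3 + 0^{2} = -3 + 0 = -3$)
$V{\left(x \right)} = x + x^{2}$ ($V{\left(x \right)} = x^{2} + x = x + x^{2}$)
$c{\left(G \right)} = \frac{2 G}{27 + G}$
$\left(\left(-4 + 18\right)^{2} + V{\left(-53 \right)}\right) + \left(c{\left(Q{\left(0 \right)} \right)} - -99\right) = \left(\left(-4 + 18\right)^{2} - 53 \left(1 - 53\right)\right) + \left(2 \left(-3\right) \frac{1}{27 - 3} - -99\right) = \left(14^{2} - -2756\right) + \left(2 \left(-3\right) \frac{1}{24} + 99\right) = \left(196 + 2756\right) + \left(2 \left(-3\right) \frac{1}{24} + 99\right) = 2952 + \left(- \frac{1}{4} + 99\right) = 2952 + \frac{395}{4} = \frac{12203}{4}$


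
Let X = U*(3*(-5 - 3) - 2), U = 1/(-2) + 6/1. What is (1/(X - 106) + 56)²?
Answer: 194407249/62001 ≈ 3135.6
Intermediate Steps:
U = 11/2 (U = 1*(-½) + 6*1 = -½ + 6 = 11/2 ≈ 5.5000)
X = -143 (X = 11*(3*(-5 - 3) - 2)/2 = 11*(3*(-8) - 2)/2 = 11*(-24 - 2)/2 = (11/2)*(-26) = -143)
(1/(X - 106) + 56)² = (1/(-143 - 106) + 56)² = (1/(-249) + 56)² = (-1/249 + 56)² = (13943/249)² = 194407249/62001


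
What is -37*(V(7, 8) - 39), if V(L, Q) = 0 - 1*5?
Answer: 1628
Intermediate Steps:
V(L, Q) = -5 (V(L, Q) = 0 - 5 = -5)
-37*(V(7, 8) - 39) = -37*(-5 - 39) = -37*(-44) = 1628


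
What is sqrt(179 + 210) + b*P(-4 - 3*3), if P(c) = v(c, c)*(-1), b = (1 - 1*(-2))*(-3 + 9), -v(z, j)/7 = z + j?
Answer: -3276 + sqrt(389) ≈ -3256.3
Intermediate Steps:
v(z, j) = -7*j - 7*z (v(z, j) = -7*(z + j) = -7*(j + z) = -7*j - 7*z)
b = 18 (b = (1 + 2)*6 = 3*6 = 18)
P(c) = 14*c (P(c) = (-7*c - 7*c)*(-1) = -14*c*(-1) = 14*c)
sqrt(179 + 210) + b*P(-4 - 3*3) = sqrt(179 + 210) + 18*(14*(-4 - 3*3)) = sqrt(389) + 18*(14*(-4 - 9)) = sqrt(389) + 18*(14*(-13)) = sqrt(389) + 18*(-182) = sqrt(389) - 3276 = -3276 + sqrt(389)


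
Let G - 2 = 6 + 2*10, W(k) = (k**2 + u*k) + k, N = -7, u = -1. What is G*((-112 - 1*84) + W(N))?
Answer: -4116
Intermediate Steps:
W(k) = k**2 (W(k) = (k**2 - k) + k = k**2)
G = 28 (G = 2 + (6 + 2*10) = 2 + (6 + 20) = 2 + 26 = 28)
G*((-112 - 1*84) + W(N)) = 28*((-112 - 1*84) + (-7)**2) = 28*((-112 - 84) + 49) = 28*(-196 + 49) = 28*(-147) = -4116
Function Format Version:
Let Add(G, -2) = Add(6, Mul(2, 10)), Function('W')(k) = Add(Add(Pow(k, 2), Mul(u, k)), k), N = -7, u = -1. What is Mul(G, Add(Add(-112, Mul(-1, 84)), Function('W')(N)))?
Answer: -4116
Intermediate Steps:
Function('W')(k) = Pow(k, 2) (Function('W')(k) = Add(Add(Pow(k, 2), Mul(-1, k)), k) = Pow(k, 2))
G = 28 (G = Add(2, Add(6, Mul(2, 10))) = Add(2, Add(6, 20)) = Add(2, 26) = 28)
Mul(G, Add(Add(-112, Mul(-1, 84)), Function('W')(N))) = Mul(28, Add(Add(-112, Mul(-1, 84)), Pow(-7, 2))) = Mul(28, Add(Add(-112, -84), 49)) = Mul(28, Add(-196, 49)) = Mul(28, -147) = -4116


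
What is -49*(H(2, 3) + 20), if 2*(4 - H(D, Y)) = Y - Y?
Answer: -1176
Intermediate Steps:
H(D, Y) = 4 (H(D, Y) = 4 - (Y - Y)/2 = 4 - 1/2*0 = 4 + 0 = 4)
-49*(H(2, 3) + 20) = -49*(4 + 20) = -49*24 = -1176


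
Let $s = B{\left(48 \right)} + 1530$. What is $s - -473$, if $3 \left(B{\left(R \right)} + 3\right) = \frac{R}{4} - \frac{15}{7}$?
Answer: $\frac{14023}{7} \approx 2003.3$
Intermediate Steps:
$B{\left(R \right)} = - \frac{26}{7} + \frac{R}{12}$ ($B{\left(R \right)} = -3 + \frac{\frac{R}{4} - \frac{15}{7}}{3} = -3 + \frac{- \frac{15}{7} + \frac{R}{4}}{3} = -3 + \left(- \frac{5}{7} + \frac{R}{12}\right) = - \frac{26}{7} + \frac{R}{12}$)
$s = \frac{10712}{7}$ ($s = \left(- \frac{26}{7} + \frac{1}{12} \cdot 48\right) + 1530 = \left(- \frac{26}{7} + 4\right) + 1530 = \frac{2}{7} + 1530 = \frac{10712}{7} \approx 1530.3$)
$s - -473 = \frac{10712}{7} - -473 = \frac{10712}{7} + 473 = \frac{14023}{7}$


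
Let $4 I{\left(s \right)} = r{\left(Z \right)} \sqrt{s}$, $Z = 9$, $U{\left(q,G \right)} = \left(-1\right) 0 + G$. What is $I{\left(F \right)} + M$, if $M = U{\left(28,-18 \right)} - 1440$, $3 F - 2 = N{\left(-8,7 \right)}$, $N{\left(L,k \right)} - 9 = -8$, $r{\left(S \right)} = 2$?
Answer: $- \frac{2915}{2} \approx -1457.5$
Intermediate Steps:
$U{\left(q,G \right)} = G$ ($U{\left(q,G \right)} = 0 + G = G$)
$N{\left(L,k \right)} = 1$ ($N{\left(L,k \right)} = 9 - 8 = 1$)
$F = 1$ ($F = \frac{2}{3} + \frac{1}{3} \cdot 1 = \frac{2}{3} + \frac{1}{3} = 1$)
$I{\left(s \right)} = \frac{\sqrt{s}}{2}$ ($I{\left(s \right)} = \frac{2 \sqrt{s}}{4} = \frac{\sqrt{s}}{2}$)
$M = -1458$ ($M = -18 - 1440 = -1458$)
$I{\left(F \right)} + M = \frac{\sqrt{1}}{2} - 1458 = \frac{1}{2} \cdot 1 - 1458 = \frac{1}{2} - 1458 = - \frac{2915}{2}$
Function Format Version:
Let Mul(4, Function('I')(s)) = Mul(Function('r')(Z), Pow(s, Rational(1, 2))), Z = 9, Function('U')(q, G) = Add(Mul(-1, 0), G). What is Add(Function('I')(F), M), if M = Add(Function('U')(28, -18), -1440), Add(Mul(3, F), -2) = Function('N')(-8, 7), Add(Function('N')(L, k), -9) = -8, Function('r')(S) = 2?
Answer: Rational(-2915, 2) ≈ -1457.5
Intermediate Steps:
Function('U')(q, G) = G (Function('U')(q, G) = Add(0, G) = G)
Function('N')(L, k) = 1 (Function('N')(L, k) = Add(9, -8) = 1)
F = 1 (F = Add(Rational(2, 3), Mul(Rational(1, 3), 1)) = Add(Rational(2, 3), Rational(1, 3)) = 1)
Function('I')(s) = Mul(Rational(1, 2), Pow(s, Rational(1, 2))) (Function('I')(s) = Mul(Rational(1, 4), Mul(2, Pow(s, Rational(1, 2)))) = Mul(Rational(1, 2), Pow(s, Rational(1, 2))))
M = -1458 (M = Add(-18, -1440) = -1458)
Add(Function('I')(F), M) = Add(Mul(Rational(1, 2), Pow(1, Rational(1, 2))), -1458) = Add(Mul(Rational(1, 2), 1), -1458) = Add(Rational(1, 2), -1458) = Rational(-2915, 2)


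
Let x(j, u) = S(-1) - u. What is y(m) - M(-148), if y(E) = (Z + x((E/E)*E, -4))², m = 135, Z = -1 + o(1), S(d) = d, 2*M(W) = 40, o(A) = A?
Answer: -11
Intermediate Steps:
M(W) = 20 (M(W) = (½)*40 = 20)
x(j, u) = -1 - u
Z = 0 (Z = -1 + 1 = 0)
y(E) = 9 (y(E) = (0 + (-1 - 1*(-4)))² = (0 + (-1 + 4))² = (0 + 3)² = 3² = 9)
y(m) - M(-148) = 9 - 1*20 = 9 - 20 = -11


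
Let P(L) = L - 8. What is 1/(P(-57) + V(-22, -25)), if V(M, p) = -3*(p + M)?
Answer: 1/76 ≈ 0.013158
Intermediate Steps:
P(L) = -8 + L
V(M, p) = -3*M - 3*p (V(M, p) = -3*(M + p) = -3*M - 3*p)
1/(P(-57) + V(-22, -25)) = 1/((-8 - 57) + (-3*(-22) - 3*(-25))) = 1/(-65 + (66 + 75)) = 1/(-65 + 141) = 1/76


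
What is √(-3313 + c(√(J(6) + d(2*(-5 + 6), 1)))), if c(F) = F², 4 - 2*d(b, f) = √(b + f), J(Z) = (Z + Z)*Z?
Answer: √(-12956 - 2*√3)/2 ≈ 56.92*I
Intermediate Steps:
J(Z) = 2*Z² (J(Z) = (2*Z)*Z = 2*Z²)
d(b, f) = 2 - √(b + f)/2
√(-3313 + c(√(J(6) + d(2*(-5 + 6), 1)))) = √(-3313 + (√(2*6² + (2 - √(2*(-5 + 6) + 1)/2)))²) = √(-3313 + (√(2*36 + (2 - √(2*1 + 1)/2)))²) = √(-3313 + (√(72 + (2 - √(2 + 1)/2)))²) = √(-3313 + (√(72 + (2 - √3/2)))²) = √(-3313 + (√(74 - √3/2))²) = √(-3313 + (74 - √3/2)) = √(-3239 - √3/2)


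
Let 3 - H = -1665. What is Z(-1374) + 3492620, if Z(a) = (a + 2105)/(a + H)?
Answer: 1026831011/294 ≈ 3.4926e+6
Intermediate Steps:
H = 1668 (H = 3 - 1*(-1665) = 3 + 1665 = 1668)
Z(a) = (2105 + a)/(1668 + a) (Z(a) = (a + 2105)/(a + 1668) = (2105 + a)/(1668 + a))
Z(-1374) + 3492620 = (2105 - 1374)/(1668 - 1374) + 3492620 = 731/294 + 3492620 = 1026831011/294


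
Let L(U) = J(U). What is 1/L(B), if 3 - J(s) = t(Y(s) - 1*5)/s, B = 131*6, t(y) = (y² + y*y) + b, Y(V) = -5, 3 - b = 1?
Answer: 393/1078 ≈ 0.36456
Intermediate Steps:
b = 2 (b = 3 - 1*1 = 3 - 1 = 2)
t(y) = 2 + 2*y² (t(y) = (y² + y*y) + 2 = (y² + y²) + 2 = 2*y² + 2 = 2 + 2*y²)
B = 786
J(s) = 3 - 202/s (J(s) = 3 - (2 + 2*(-5 - 1*5)²)/s = 3 - (2 + 2*(-5 - 5)²)/s = 3 - (2 + 2*(-10)²)/s = 3 - (2 + 2*100)/s = 3 - (2 + 200)/s = 3 - 202/s)
L(U) = 3 - 202/U
1/L(B) = 1/(3 - 202/786) = 1/(3 - 202*1/786) = 1/(3 - 101/393) = 1/(1078/393) = 393/1078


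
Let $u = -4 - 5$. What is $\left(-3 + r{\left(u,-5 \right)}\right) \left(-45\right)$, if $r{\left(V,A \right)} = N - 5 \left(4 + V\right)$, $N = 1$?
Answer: $-1035$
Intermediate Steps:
$u = -9$
$r{\left(V,A \right)} = -19 - 5 V$ ($r{\left(V,A \right)} = 1 - 5 \left(4 + V\right) = 1 - \left(20 + 5 V\right) = -19 - 5 V$)
$\left(-3 + r{\left(u,-5 \right)}\right) \left(-45\right) = \left(-3 - -26\right) \left(-45\right) = \left(-3 + \left(-19 + 45\right)\right) \left(-45\right) = \left(-3 + 26\right) \left(-45\right) = 23 \left(-45\right) = -1035$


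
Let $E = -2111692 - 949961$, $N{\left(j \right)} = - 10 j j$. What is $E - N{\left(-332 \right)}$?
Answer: $-1959413$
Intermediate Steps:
$N{\left(j \right)} = - 10 j^{2}$
$E = -3061653$ ($E = -2111692 - 949961 = -3061653$)
$E - N{\left(-332 \right)} = -3061653 - - 10 \left(-332\right)^{2} = -3061653 - \left(-10\right) 110224 = -3061653 - -1102240 = -3061653 + 1102240 = -1959413$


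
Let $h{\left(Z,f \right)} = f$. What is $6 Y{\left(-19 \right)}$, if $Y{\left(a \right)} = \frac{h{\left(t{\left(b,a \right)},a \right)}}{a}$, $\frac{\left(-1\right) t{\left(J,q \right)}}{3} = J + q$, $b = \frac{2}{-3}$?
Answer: $6$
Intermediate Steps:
$b = - \frac{2}{3}$ ($b = 2 \left(- \frac{1}{3}\right) = - \frac{2}{3} \approx -0.66667$)
$t{\left(J,q \right)} = - 3 J - 3 q$ ($t{\left(J,q \right)} = - 3 \left(J + q\right) = - 3 J - 3 q$)
$Y{\left(a \right)} = 1$ ($Y{\left(a \right)} = \frac{a}{a} = 1$)
$6 Y{\left(-19 \right)} = 6 \cdot 1 = 6$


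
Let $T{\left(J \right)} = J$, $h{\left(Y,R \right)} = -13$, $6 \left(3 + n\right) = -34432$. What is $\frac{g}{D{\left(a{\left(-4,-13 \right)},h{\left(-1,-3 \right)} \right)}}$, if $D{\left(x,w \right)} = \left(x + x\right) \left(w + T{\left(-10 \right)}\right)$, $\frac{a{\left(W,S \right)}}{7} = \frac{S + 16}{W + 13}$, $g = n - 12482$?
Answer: $\frac{2377}{14} \approx 169.79$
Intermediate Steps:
$n = - \frac{17225}{3}$ ($n = -3 + \frac{1}{6} \left(-34432\right) = -3 - \frac{17216}{3} = - \frac{17225}{3} \approx -5741.7$)
$g = - \frac{54671}{3}$ ($g = - \frac{17225}{3} - 12482 = - \frac{54671}{3} \approx -18224.0$)
$a{\left(W,S \right)} = \frac{7 \left(16 + S\right)}{13 + W}$ ($a{\left(W,S \right)} = 7 \frac{S + 16}{W + 13} = 7 \frac{16 + S}{13 + W} = \frac{7 \left(16 + S\right)}{13 + W}$)
$D{\left(x,w \right)} = 2 x \left(-10 + w\right)$ ($D{\left(x,w \right)} = \left(x + x\right) \left(w - 10\right) = 2 x \left(-10 + w\right)$)
$\frac{g}{D{\left(a{\left(-4,-13 \right)},h{\left(-1,-3 \right)} \right)}} = - \frac{54671}{3 \cdot 2 \frac{7 \left(16 - 13\right)}{13 - 4} \left(-10 - 13\right)} = - \frac{54671}{3 \cdot 2 \cdot 7 \cdot \frac{1}{9} \cdot 3 \left(-23\right)} = - \frac{54671}{3 \cdot 2 \cdot \frac{7}{3} \left(-23\right)} = - \frac{54671}{3 \left(- \frac{322}{3}\right)} = \left(- \frac{54671}{3}\right) \left(- \frac{3}{322}\right) = \frac{2377}{14}$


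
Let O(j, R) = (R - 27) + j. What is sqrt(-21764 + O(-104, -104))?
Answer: I*sqrt(21999) ≈ 148.32*I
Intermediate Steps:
O(j, R) = -27 + R + j (O(j, R) = (-27 + R) + j = -27 + R + j)
sqrt(-21764 + O(-104, -104)) = sqrt(-21764 + (-27 - 104 - 104)) = sqrt(-21764 - 235) = sqrt(-21999) = I*sqrt(21999)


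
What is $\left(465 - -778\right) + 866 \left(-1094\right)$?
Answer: $-946161$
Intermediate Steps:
$\left(465 - -778\right) + 866 \left(-1094\right) = \left(465 + 778\right) - 947404 = 1243 - 947404 = -946161$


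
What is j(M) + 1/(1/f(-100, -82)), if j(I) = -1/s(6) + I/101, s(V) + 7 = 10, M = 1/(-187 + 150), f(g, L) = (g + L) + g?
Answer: -3165242/11211 ≈ -282.33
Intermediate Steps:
f(g, L) = L + 2*g (f(g, L) = (L + g) + g = L + 2*g)
M = -1/37 (M = 1/(-37) = -1/37 ≈ -0.027027)
s(V) = 3 (s(V) = -7 + 10 = 3)
j(I) = -⅓ + I/101 (j(I) = -1/3 + I/101 = -1*⅓ + I*(1/101) = -⅓ + I/101)
j(M) + 1/(1/f(-100, -82)) = (-⅓ + (1/101)*(-1/37)) + 1/(1/(-82 + 2*(-100))) = (-⅓ - 1/3737) + 1/(1/(-82 - 200)) = -3740/11211 + 1/(1/(-282)) = -3740/11211 + 1/(-1/282) = -3740/11211 - 282 = -3165242/11211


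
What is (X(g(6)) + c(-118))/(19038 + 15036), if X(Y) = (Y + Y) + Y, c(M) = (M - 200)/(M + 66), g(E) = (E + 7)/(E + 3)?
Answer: 815/2657772 ≈ 0.00030665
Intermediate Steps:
g(E) = (7 + E)/(3 + E)
c(M) = (-200 + M)/(66 + M)
X(Y) = 3*Y (X(Y) = 2*Y + Y = 3*Y)
(X(g(6)) + c(-118))/(19038 + 15036) = (3*((7 + 6)/(3 + 6)) + (-200 - 118)/(66 - 118))/(19038 + 15036) = (3*(13/9) - 318/(-52))/34074 = (3*((⅑)*13) - 1/52*(-318))*(1/34074) = (3*(13/9) + 159/26)*(1/34074) = (13/3 + 159/26)*(1/34074) = (815/78)*(1/34074) = 815/2657772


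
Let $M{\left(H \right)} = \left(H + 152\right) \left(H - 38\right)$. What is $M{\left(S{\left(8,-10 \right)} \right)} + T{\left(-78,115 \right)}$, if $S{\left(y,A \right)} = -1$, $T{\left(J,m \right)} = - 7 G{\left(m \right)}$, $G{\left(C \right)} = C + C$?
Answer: $-7499$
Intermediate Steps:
$G{\left(C \right)} = 2 C$
$T{\left(J,m \right)} = - 14 m$ ($T{\left(J,m \right)} = - 7 \cdot 2 m = - 14 m$)
$M{\left(H \right)} = \left(-38 + H\right) \left(152 + H\right)$ ($M{\left(H \right)} = \left(152 + H\right) \left(-38 + H\right) = \left(-38 + H\right) \left(152 + H\right)$)
$M{\left(S{\left(8,-10 \right)} \right)} + T{\left(-78,115 \right)} = \left(-5776 + \left(-1\right)^{2} + 114 \left(-1\right)\right) - 1610 = \left(-5776 + 1 - 114\right) - 1610 = -5889 - 1610 = -7499$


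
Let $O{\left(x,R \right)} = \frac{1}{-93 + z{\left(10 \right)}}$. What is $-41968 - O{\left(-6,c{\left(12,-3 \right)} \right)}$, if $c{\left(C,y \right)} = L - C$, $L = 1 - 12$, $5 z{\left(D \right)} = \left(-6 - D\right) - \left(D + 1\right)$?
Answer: $- \frac{20648251}{492} \approx -41968.0$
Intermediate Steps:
$z{\left(D \right)} = - \frac{7}{5} - \frac{2 D}{5}$ ($z{\left(D \right)} = \frac{\left(-6 - D\right) - \left(D + 1\right)}{5} = \frac{\left(-6 - D\right) - \left(1 + D\right)}{5} = \frac{-7 - 2 D}{5} = - \frac{7}{5} - \frac{2 D}{5}$)
$L = -11$ ($L = 1 - 12 = -11$)
$c{\left(C,y \right)} = -11 - C$
$O{\left(x,R \right)} = - \frac{5}{492}$ ($O{\left(x,R \right)} = \frac{1}{-93 - \frac{27}{5}} = \frac{1}{- \frac{492}{5}} = - \frac{5}{492}$)
$-41968 - O{\left(-6,c{\left(12,-3 \right)} \right)} = -41968 - - \frac{5}{492} = -41968 + \frac{5}{492} = - \frac{20648251}{492}$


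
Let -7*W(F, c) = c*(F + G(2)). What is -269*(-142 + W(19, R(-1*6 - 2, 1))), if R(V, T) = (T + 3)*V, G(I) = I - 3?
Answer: 112442/7 ≈ 16063.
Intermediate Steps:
G(I) = -3 + I
R(V, T) = V*(3 + T) (R(V, T) = (3 + T)*V = V*(3 + T))
W(F, c) = -c*(-1 + F)/7 (W(F, c) = -c*(F + (-3 + 2))/7 = -c*(F - 1)/7 = -c*(-1 + F)/7)
-269*(-142 + W(19, R(-1*6 - 2, 1))) = -269*(-142 + ((-1*6 - 2)*(3 + 1))*(1 - 1*19)/7) = -269*(-142 + ((-6 - 2)*4)*(1 - 19)/7) = -269*(-142 + (1/7)*(-8*4)*(-18)) = -269*(-142 + (1/7)*(-32)*(-18)) = -269*(-142 + 576/7) = -269*(-418/7) = 112442/7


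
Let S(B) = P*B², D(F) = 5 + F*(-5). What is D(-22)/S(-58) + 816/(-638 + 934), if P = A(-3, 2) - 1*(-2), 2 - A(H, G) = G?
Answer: 690511/248936 ≈ 2.7738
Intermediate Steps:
A(H, G) = 2 - G
D(F) = 5 - 5*F
P = 2 (P = (2 - 1*2) - 1*(-2) = (2 - 2) + 2 = 0 + 2 = 2)
S(B) = 2*B²
D(-22)/S(-58) + 816/(-638 + 934) = (5 - 5*(-22))/((2*(-58)²)) + 816/(-638 + 934) = (5 + 110)/((2*3364)) + 816/296 = 115/6728 + 816*(1/296) = 115*(1/6728) + 102/37 = 115/6728 + 102/37 = 690511/248936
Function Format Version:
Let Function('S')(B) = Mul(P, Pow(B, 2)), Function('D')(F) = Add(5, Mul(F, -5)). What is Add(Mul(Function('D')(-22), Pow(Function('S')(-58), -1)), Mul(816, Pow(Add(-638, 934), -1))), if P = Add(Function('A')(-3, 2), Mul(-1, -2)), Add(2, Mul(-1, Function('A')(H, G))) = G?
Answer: Rational(690511, 248936) ≈ 2.7738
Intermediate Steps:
Function('A')(H, G) = Add(2, Mul(-1, G))
Function('D')(F) = Add(5, Mul(-5, F))
P = 2 (P = Add(Add(2, Mul(-1, 2)), Mul(-1, -2)) = Add(Add(2, -2), 2) = Add(0, 2) = 2)
Function('S')(B) = Mul(2, Pow(B, 2))
Add(Mul(Function('D')(-22), Pow(Function('S')(-58), -1)), Mul(816, Pow(Add(-638, 934), -1))) = Add(Mul(Add(5, Mul(-5, -22)), Pow(Mul(2, Pow(-58, 2)), -1)), Mul(816, Pow(Add(-638, 934), -1))) = Add(Mul(Add(5, 110), Pow(Mul(2, 3364), -1)), Mul(816, Pow(296, -1))) = Add(Mul(115, Pow(6728, -1)), Mul(816, Rational(1, 296))) = Add(Mul(115, Rational(1, 6728)), Rational(102, 37)) = Add(Rational(115, 6728), Rational(102, 37)) = Rational(690511, 248936)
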